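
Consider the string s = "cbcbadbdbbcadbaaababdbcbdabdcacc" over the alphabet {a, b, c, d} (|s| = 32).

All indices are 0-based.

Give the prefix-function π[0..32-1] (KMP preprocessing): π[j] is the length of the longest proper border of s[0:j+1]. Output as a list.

[0, 0, 1, 2, 0, 0, 0, 0, 0, 0, 1, 0, 0, 0, 0, 0, 0, 0, 0, 0, 0, 0, 1, 2, 0, 0, 0, 0, 1, 0, 1, 1]

π[0] = 0
j=1 s[j]='b': π[1]=0 (border '')
j=2 s[j]='c': π[2]=1 (border 'c')
j=3 s[j]='b': π[3]=2 (border 'cb')
j=4 s[j]='a': k: 2→0; π[4]=0 (border '')
j=5 s[j]='d': π[5]=0 (border '')
j=6 s[j]='b': π[6]=0 (border '')
j=7 s[j]='d': π[7]=0 (border '')
j=8 s[j]='b': π[8]=0 (border '')
j=9 s[j]='b': π[9]=0 (border '')
j=10 s[j]='c': π[10]=1 (border 'c')
j=11 s[j]='a': k: 1→0; π[11]=0 (border '')
j=12 s[j]='d': π[12]=0 (border '')
j=13 s[j]='b': π[13]=0 (border '')
j=14 s[j]='a': π[14]=0 (border '')
j=15 s[j]='a': π[15]=0 (border '')
j=16 s[j]='a': π[16]=0 (border '')
j=17 s[j]='b': π[17]=0 (border '')
j=18 s[j]='a': π[18]=0 (border '')
j=19 s[j]='b': π[19]=0 (border '')
j=20 s[j]='d': π[20]=0 (border '')
j=21 s[j]='b': π[21]=0 (border '')
j=22 s[j]='c': π[22]=1 (border 'c')
j=23 s[j]='b': π[23]=2 (border 'cb')
j=24 s[j]='d': k: 2→0; π[24]=0 (border '')
j=25 s[j]='a': π[25]=0 (border '')
j=26 s[j]='b': π[26]=0 (border '')
j=27 s[j]='d': π[27]=0 (border '')
j=28 s[j]='c': π[28]=1 (border 'c')
j=29 s[j]='a': k: 1→0; π[29]=0 (border '')
j=30 s[j]='c': π[30]=1 (border 'c')
j=31 s[j]='c': k: 1→0; π[31]=1 (border 'c')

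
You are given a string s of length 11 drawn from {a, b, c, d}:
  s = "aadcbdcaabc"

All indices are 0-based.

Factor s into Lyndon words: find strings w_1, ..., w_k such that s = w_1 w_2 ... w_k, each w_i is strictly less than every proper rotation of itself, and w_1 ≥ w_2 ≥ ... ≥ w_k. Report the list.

emit factor 1: 'aadcbdc' (i=0, period=7)
emit factor 2: 'aabc' (i=7, period=4)

["aadcbdc", "aabc"]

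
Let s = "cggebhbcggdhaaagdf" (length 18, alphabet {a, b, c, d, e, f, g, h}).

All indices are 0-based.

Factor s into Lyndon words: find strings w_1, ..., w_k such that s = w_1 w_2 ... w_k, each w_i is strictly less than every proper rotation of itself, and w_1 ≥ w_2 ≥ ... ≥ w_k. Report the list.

emit factor 1: 'cgge' (i=0, period=4)
emit factor 2: 'bh' (i=4, period=2)
emit factor 3: 'bcggdh' (i=6, period=6)
emit factor 4: 'aaagdf' (i=12, period=6)

["cgge", "bh", "bcggdh", "aaagdf"]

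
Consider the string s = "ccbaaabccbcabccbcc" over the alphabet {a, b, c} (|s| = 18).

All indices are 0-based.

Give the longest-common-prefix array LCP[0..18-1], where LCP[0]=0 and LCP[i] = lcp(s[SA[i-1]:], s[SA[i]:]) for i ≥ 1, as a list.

rank | idx | suffix
   0 |   3 | aaabccbcabccbcc
   1 |   4 | aabccbcabccbcc
   2 |   5 | abccbcabccbcc
   3 |  11 | abccbcc
   4 |   2 | baaabccbcabccbcc
   5 |   9 | bcabccbcc
   6 |  15 | bcc
   7 |   6 | bccbcabccbcc
   8 |  12 | bccbcc
   9 |  17 | c
  10 |  10 | cabccbcc
  11 |   1 | cbaaabccbcabccbcc
  12 |   8 | cbcabccbcc
  13 |  14 | cbcc
  14 |  16 | cc
  15 |   0 | ccbaaabccbcabccbcc
  16 |   7 | ccbcabccbcc
  17 |  13 | ccbcc

SA = [3, 4, 5, 11, 2, 9, 15, 6, 12, 17, 10, 1, 8, 14, 16, 0, 7, 13]
[i] adj suffixes → lcp
  [1] 3/4 → 2 ('aa')
  [2] 4/5 → 1 ('a')
  [3] 5/11 → 6 ('abccbc')
  [4] 11/2 → 0 ('')
  [5] 2/9 → 1 ('b')
  [6] 9/15 → 2 ('bc')
  [7] 15/6 → 3 ('bcc')
  [8] 6/12 → 5 ('bccbc')
  [9] 12/17 → 0 ('')
  [10] 17/10 → 1 ('c')
  [11] 10/1 → 1 ('c')
  [12] 1/8 → 2 ('cb')
  [13] 8/14 → 3 ('cbc')
  [14] 14/16 → 1 ('c')
  [15] 16/0 → 2 ('cc')
  [16] 0/7 → 3 ('ccb')
  [17] 7/13 → 4 ('ccbc')

[0, 2, 1, 6, 0, 1, 2, 3, 5, 0, 1, 1, 2, 3, 1, 2, 3, 4]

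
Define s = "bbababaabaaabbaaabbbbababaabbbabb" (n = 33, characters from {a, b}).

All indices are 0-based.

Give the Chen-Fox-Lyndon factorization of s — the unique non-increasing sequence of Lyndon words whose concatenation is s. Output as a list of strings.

emit factor 1: 'b' (i=0, period=1)
emit factor 2: 'b' (i=1, period=1)
emit factor 3: 'ab' (i=2, period=2)
emit factor 4: 'ab' (i=4, period=2)
emit factor 5: 'aab' (i=6, period=3)
emit factor 6: 'aaabbaaabbbbababaabbbabb' (i=9, period=24)

["b", "b", "ab", "ab", "aab", "aaabbaaabbbbababaabbbabb"]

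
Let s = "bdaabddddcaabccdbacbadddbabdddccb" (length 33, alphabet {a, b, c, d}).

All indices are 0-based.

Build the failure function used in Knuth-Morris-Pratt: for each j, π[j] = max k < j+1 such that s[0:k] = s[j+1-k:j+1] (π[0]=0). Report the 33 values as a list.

π[0] = 0
j=1 s[j]='d': π[1]=0 (border '')
j=2 s[j]='a': π[2]=0 (border '')
j=3 s[j]='a': π[3]=0 (border '')
j=4 s[j]='b': π[4]=1 (border 'b')
j=5 s[j]='d': π[5]=2 (border 'bd')
j=6 s[j]='d': k: 2→0; π[6]=0 (border '')
j=7 s[j]='d': π[7]=0 (border '')
j=8 s[j]='d': π[8]=0 (border '')
j=9 s[j]='c': π[9]=0 (border '')
j=10 s[j]='a': π[10]=0 (border '')
j=11 s[j]='a': π[11]=0 (border '')
j=12 s[j]='b': π[12]=1 (border 'b')
j=13 s[j]='c': k: 1→0; π[13]=0 (border '')
j=14 s[j]='c': π[14]=0 (border '')
j=15 s[j]='d': π[15]=0 (border '')
j=16 s[j]='b': π[16]=1 (border 'b')
j=17 s[j]='a': k: 1→0; π[17]=0 (border '')
j=18 s[j]='c': π[18]=0 (border '')
j=19 s[j]='b': π[19]=1 (border 'b')
j=20 s[j]='a': k: 1→0; π[20]=0 (border '')
j=21 s[j]='d': π[21]=0 (border '')
j=22 s[j]='d': π[22]=0 (border '')
j=23 s[j]='d': π[23]=0 (border '')
j=24 s[j]='b': π[24]=1 (border 'b')
j=25 s[j]='a': k: 1→0; π[25]=0 (border '')
j=26 s[j]='b': π[26]=1 (border 'b')
j=27 s[j]='d': π[27]=2 (border 'bd')
j=28 s[j]='d': k: 2→0; π[28]=0 (border '')
j=29 s[j]='d': π[29]=0 (border '')
j=30 s[j]='c': π[30]=0 (border '')
j=31 s[j]='c': π[31]=0 (border '')
j=32 s[j]='b': π[32]=1 (border 'b')

[0, 0, 0, 0, 1, 2, 0, 0, 0, 0, 0, 0, 1, 0, 0, 0, 1, 0, 0, 1, 0, 0, 0, 0, 1, 0, 1, 2, 0, 0, 0, 0, 1]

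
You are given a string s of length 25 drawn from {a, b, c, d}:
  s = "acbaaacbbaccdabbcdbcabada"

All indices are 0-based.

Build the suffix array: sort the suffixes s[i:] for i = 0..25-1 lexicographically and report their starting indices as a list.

sorted suffixes:
  #0 SA[0]=24  'a'
  #1 SA[1]=3  'aaacbbaccdabbcdbcabada'
  #2 SA[2]=4  'aacbbaccdabbcdbcabada'
  #3 SA[3]=20  'abada'
  #4 SA[4]=13  'abbcdbcabada'
  #5 SA[5]=0  'acbaaacbbaccdabbcdbcabada'
  #6 SA[6]=5  'acbbaccdabbcdbcabada'
  #7 SA[7]=9  'accdabbcdbcabada'
  #8 SA[8]=22  'ada'
  #9 SA[9]=2  'baaacbbaccdabbcdbcabada'
  #10 SA[10]=8  'baccdabbcdbcabada'
  #11 SA[11]=21  'bada'
  #12 SA[12]=7  'bbaccdabbcdbcabada'
  #13 SA[13]=14  'bbcdbcabada'
  #14 SA[14]=18  'bcabada'
  #15 SA[15]=15  'bcdbcabada'
  #16 SA[16]=19  'cabada'
  #17 SA[17]=1  'cbaaacbbaccdabbcdbcabada'
  #18 SA[18]=6  'cbbaccdabbcdbcabada'
  #19 SA[19]=10  'ccdabbcdbcabada'
  #20 SA[20]=11  'cdabbcdbcabada'
  #21 SA[21]=16  'cdbcabada'
  #22 SA[22]=23  'da'
  #23 SA[23]=12  'dabbcdbcabada'
  #24 SA[24]=17  'dbcabada'

[24, 3, 4, 20, 13, 0, 5, 9, 22, 2, 8, 21, 7, 14, 18, 15, 19, 1, 6, 10, 11, 16, 23, 12, 17]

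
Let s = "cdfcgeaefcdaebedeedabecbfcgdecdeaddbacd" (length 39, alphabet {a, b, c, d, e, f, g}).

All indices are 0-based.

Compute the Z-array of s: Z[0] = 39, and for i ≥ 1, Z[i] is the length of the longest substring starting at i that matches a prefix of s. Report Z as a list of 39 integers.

Z[0]=39
i=1: outside box; Z[1]=0
i=2: outside box; Z[2]=0
i=3: outside box; Z[3]=1 scan→box=[3,4)
i=4: outside box; Z[4]=0
i=5: outside box; Z[5]=0
i=6: outside box; Z[6]=0
i=7: outside box; Z[7]=0
i=8: outside box; Z[8]=0
i=9: outside box; Z[9]=2 scan→box=[9,11)
i=10: min(r-i=1, Z[1]=0)=0; Z[10]=0
i=11: outside box; Z[11]=0
i=12: outside box; Z[12]=0
i=13: outside box; Z[13]=0
i=14: outside box; Z[14]=0
i=15: outside box; Z[15]=0
i=16: outside box; Z[16]=0
i=17: outside box; Z[17]=0
i=18: outside box; Z[18]=0
i=19: outside box; Z[19]=0
i=20: outside box; Z[20]=0
i=21: outside box; Z[21]=0
i=22: outside box; Z[22]=1 scan→box=[22,23)
i=23: outside box; Z[23]=0
i=24: outside box; Z[24]=0
i=25: outside box; Z[25]=1 scan→box=[25,26)
i=26: outside box; Z[26]=0
i=27: outside box; Z[27]=0
i=28: outside box; Z[28]=0
i=29: outside box; Z[29]=2 scan→box=[29,31)
i=30: min(r-i=1, Z[1]=0)=0; Z[30]=0
i=31: outside box; Z[31]=0
i=32: outside box; Z[32]=0
i=33: outside box; Z[33]=0
i=34: outside box; Z[34]=0
i=35: outside box; Z[35]=0
i=36: outside box; Z[36]=0
i=37: outside box; Z[37]=2 scan→box=[37,39)
i=38: min(r-i=1, Z[1]=0)=0; Z[38]=0

[39, 0, 0, 1, 0, 0, 0, 0, 0, 2, 0, 0, 0, 0, 0, 0, 0, 0, 0, 0, 0, 0, 1, 0, 0, 1, 0, 0, 0, 2, 0, 0, 0, 0, 0, 0, 0, 2, 0]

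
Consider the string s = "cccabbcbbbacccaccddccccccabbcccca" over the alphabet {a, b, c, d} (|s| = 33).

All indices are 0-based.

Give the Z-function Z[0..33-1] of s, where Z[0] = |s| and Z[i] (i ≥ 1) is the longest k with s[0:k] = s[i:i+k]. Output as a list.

Z[0]=33
i=1: i≥r, start 0; Z[1]=2 grow→box=[1,3)
i=2: min(r-i=1, Z[1]=2)=1; Z[2]=1
i=3: i≥r, start 0; Z[3]=0
i=4: i≥r, start 0; Z[4]=0
i=5: i≥r, start 0; Z[5]=0
i=6: i≥r, start 0; Z[6]=1 grow→box=[6,7)
i=7: i≥r, start 0; Z[7]=0
i=8: i≥r, start 0; Z[8]=0
i=9: i≥r, start 0; Z[9]=0
i=10: i≥r, start 0; Z[10]=0
i=11: i≥r, start 0; Z[11]=4 grow→box=[11,15)
i=12: min(r-i=3, Z[1]=2)=2; Z[12]=2
i=13: min(r-i=2, Z[2]=1)=1; Z[13]=1
i=14: min(r-i=1, Z[3]=0)=0; Z[14]=0
i=15: i≥r, start 0; Z[15]=2 grow→box=[15,17)
i=16: min(r-i=1, Z[1]=2)=1; Z[16]=1
i=17: i≥r, start 0; Z[17]=0
i=18: i≥r, start 0; Z[18]=0
i=19: i≥r, start 0; Z[19]=3 grow→box=[19,22)
i=20: min(r-i=2, Z[1]=2)=2; Z[20]=3 grow→box=[20,23)
i=21: min(r-i=2, Z[1]=2)=2; Z[21]=3 grow→box=[21,24)
i=22: min(r-i=2, Z[1]=2)=2; Z[22]=7 grow→box=[22,29)
i=23: min(r-i=6, Z[1]=2)=2; Z[23]=2
i=24: min(r-i=5, Z[2]=1)=1; Z[24]=1
i=25: min(r-i=4, Z[3]=0)=0; Z[25]=0
i=26: min(r-i=3, Z[4]=0)=0; Z[26]=0
i=27: min(r-i=2, Z[5]=0)=0; Z[27]=0
i=28: min(r-i=1, Z[6]=1)=1; Z[28]=3 grow→box=[28,31)
i=29: min(r-i=2, Z[1]=2)=2; Z[29]=4 grow→box=[29,33)
i=30: min(r-i=3, Z[1]=2)=2; Z[30]=2
i=31: min(r-i=2, Z[2]=1)=1; Z[31]=1
i=32: min(r-i=1, Z[3]=0)=0; Z[32]=0

[33, 2, 1, 0, 0, 0, 1, 0, 0, 0, 0, 4, 2, 1, 0, 2, 1, 0, 0, 3, 3, 3, 7, 2, 1, 0, 0, 0, 3, 4, 2, 1, 0]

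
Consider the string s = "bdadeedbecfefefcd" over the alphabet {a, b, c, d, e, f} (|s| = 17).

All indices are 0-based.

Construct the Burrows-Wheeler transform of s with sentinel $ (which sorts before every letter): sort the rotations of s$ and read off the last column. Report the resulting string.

dd$dfecbeabedffeec

rank  rotation            last
    0  $bdadeedbecfefefcd  d
    1  adeedbecfefefcd$bd  d
    2  bdadeedbecfefefcd$  $
    3  becfefefcd$bdadeed  d
    4  cd$bdadeedbecfefef  f
    5  cfefefcd$bdadeedbe  e
    6  d$bdadeedbecfefefc  c
    7  dadeedbecfefefcd$b  b
    8  dbecfefefcd$bdadee  e
    9  deedbecfefefcd$bda  a
   10  ecfefefcd$bdadeedb  b
   11  edbecfefefcd$bdade  e
   12  eedbecfefefcd$bdad  d
   13  efcd$bdadeedbecfef  f
   14  efefcd$bdadeedbecf  f
   15  fcd$bdadeedbecfefe  e
   16  fefcd$bdadeedbecfe  e
   17  fefefcd$bdadeedbec  c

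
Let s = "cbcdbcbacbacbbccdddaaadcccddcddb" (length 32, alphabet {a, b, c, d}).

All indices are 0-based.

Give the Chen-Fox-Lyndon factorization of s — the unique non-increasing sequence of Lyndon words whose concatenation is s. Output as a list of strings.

["c", "bcd", "bc", "b", "acbacbbccddd", "aaadcccddcddb"]

emit factor 1: 'c' (i=0, period=1)
emit factor 2: 'bcd' (i=1, period=3)
emit factor 3: 'bc' (i=4, period=2)
emit factor 4: 'b' (i=6, period=1)
emit factor 5: 'acbacbbccddd' (i=7, period=12)
emit factor 6: 'aaadcccddcddb' (i=19, period=13)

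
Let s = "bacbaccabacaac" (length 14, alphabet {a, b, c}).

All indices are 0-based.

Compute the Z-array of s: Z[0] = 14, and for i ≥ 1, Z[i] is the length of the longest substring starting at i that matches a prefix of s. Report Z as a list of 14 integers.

[14, 0, 0, 3, 0, 0, 0, 0, 3, 0, 0, 0, 0, 0]

Z[0]=14
i=1: outside box; Z[1]=0
i=2: outside box; Z[2]=0
i=3: outside box; Z[3]=3 extend→box=[3,6)
i=4: min(r-i=2, Z[1]=0)=0; Z[4]=0
i=5: min(r-i=1, Z[2]=0)=0; Z[5]=0
i=6: outside box; Z[6]=0
i=7: outside box; Z[7]=0
i=8: outside box; Z[8]=3 extend→box=[8,11)
i=9: min(r-i=2, Z[1]=0)=0; Z[9]=0
i=10: min(r-i=1, Z[2]=0)=0; Z[10]=0
i=11: outside box; Z[11]=0
i=12: outside box; Z[12]=0
i=13: outside box; Z[13]=0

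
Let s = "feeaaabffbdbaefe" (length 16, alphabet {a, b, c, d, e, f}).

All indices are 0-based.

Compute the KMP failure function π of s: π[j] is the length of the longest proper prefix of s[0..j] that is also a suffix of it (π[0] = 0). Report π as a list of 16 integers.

[0, 0, 0, 0, 0, 0, 0, 1, 1, 0, 0, 0, 0, 0, 1, 2]

π[0] = 0
j=1 s[j]='e': π[1]=0 (border '')
j=2 s[j]='e': π[2]=0 (border '')
j=3 s[j]='a': π[3]=0 (border '')
j=4 s[j]='a': π[4]=0 (border '')
j=5 s[j]='a': π[5]=0 (border '')
j=6 s[j]='b': π[6]=0 (border '')
j=7 s[j]='f': π[7]=1 (border 'f')
j=8 s[j]='f': k: 1→0; π[8]=1 (border 'f')
j=9 s[j]='b': k: 1→0; π[9]=0 (border '')
j=10 s[j]='d': π[10]=0 (border '')
j=11 s[j]='b': π[11]=0 (border '')
j=12 s[j]='a': π[12]=0 (border '')
j=13 s[j]='e': π[13]=0 (border '')
j=14 s[j]='f': π[14]=1 (border 'f')
j=15 s[j]='e': π[15]=2 (border 'fe')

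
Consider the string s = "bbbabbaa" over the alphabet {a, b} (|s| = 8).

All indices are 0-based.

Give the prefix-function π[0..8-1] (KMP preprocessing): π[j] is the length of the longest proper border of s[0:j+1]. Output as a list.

[0, 1, 2, 0, 1, 2, 0, 0]

π[0] = 0
j=1 s[j]='b': π[1]=1 (border 'b')
j=2 s[j]='b': π[2]=2 (border 'bb')
j=3 s[j]='a': k: 2→1→0; π[3]=0 (border '')
j=4 s[j]='b': π[4]=1 (border 'b')
j=5 s[j]='b': π[5]=2 (border 'bb')
j=6 s[j]='a': k: 2→1→0; π[6]=0 (border '')
j=7 s[j]='a': π[7]=0 (border '')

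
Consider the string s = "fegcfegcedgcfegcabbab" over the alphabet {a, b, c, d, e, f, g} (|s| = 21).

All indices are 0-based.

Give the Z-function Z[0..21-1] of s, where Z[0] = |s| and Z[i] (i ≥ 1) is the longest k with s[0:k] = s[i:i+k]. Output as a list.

Z[0]=21
i=1: outside box; Z[1]=0
i=2: outside box; Z[2]=0
i=3: outside box; Z[3]=0
i=4: outside box; Z[4]=4 grow→box=[4,8)
i=5: min(r-i=3, Z[1]=0)=0; Z[5]=0
i=6: min(r-i=2, Z[2]=0)=0; Z[6]=0
i=7: min(r-i=1, Z[3]=0)=0; Z[7]=0
i=8: outside box; Z[8]=0
i=9: outside box; Z[9]=0
i=10: outside box; Z[10]=0
i=11: outside box; Z[11]=0
i=12: outside box; Z[12]=4 grow→box=[12,16)
i=13: min(r-i=3, Z[1]=0)=0; Z[13]=0
i=14: min(r-i=2, Z[2]=0)=0; Z[14]=0
i=15: min(r-i=1, Z[3]=0)=0; Z[15]=0
i=16: outside box; Z[16]=0
i=17: outside box; Z[17]=0
i=18: outside box; Z[18]=0
i=19: outside box; Z[19]=0
i=20: outside box; Z[20]=0

[21, 0, 0, 0, 4, 0, 0, 0, 0, 0, 0, 0, 4, 0, 0, 0, 0, 0, 0, 0, 0]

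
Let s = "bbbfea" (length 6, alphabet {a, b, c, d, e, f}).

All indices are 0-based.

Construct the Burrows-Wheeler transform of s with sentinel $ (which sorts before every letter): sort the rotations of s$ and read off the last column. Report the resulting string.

ae$bbfb

rank  rotation last
    0  $bbbfea  a
    1  a$bbbfe  e
    2  bbbfea$  $
    3  bbfea$b  b
    4  bfea$bb  b
    5  ea$bbbf  f
    6  fea$bbb  b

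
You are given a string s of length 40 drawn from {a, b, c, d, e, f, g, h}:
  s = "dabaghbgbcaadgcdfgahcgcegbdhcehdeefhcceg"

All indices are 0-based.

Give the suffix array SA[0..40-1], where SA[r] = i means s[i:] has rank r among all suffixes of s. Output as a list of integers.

rank | idx | suffix
   0 |  10 | aadgcdfgahcgcegbdhcehdeefhcceg
   1 |   1 | abaghbgbcaadgcdfgahcgcegbdhcehdeefhcceg
   2 |  11 | adgcdfgahcgcegbdhcehdeefhcceg
   3 |   3 | aghbgbcaadgcdfgahcgcegbdhcehdeefhcceg
   4 |  18 | ahcgcegbdhcehdeefhcceg
   5 |   2 | baghbgbcaadgcdfgahcgcegbdhcehdeefhcceg
   6 |   8 | bcaadgcdfgahcgcegbdhcehdeefhcceg
   7 |  25 | bdhcehdeefhcceg
   8 |   6 | bgbcaadgcdfgahcgcegbdhcehdeefhcceg
   9 |   9 | caadgcdfgahcgcegbdhcehdeefhcceg
  10 |  36 | cceg
  11 |  14 | cdfgahcgcegbdhcehdeefhcceg
  12 |  37 | ceg
  13 |  22 | cegbdhcehdeefhcceg
  14 |  28 | cehdeefhcceg
  15 |  20 | cgcegbdhcehdeefhcceg
  16 |   0 | dabaghbgbcaadgcdfgahcgcegbdhcehdeefhcceg
  17 |  31 | deefhcceg
  18 |  15 | dfgahcgcegbdhcehdeefhcceg
  19 |  12 | dgcdfgahcgcegbdhcehdeefhcceg
  20 |  26 | dhcehdeefhcceg
  21 |  32 | eefhcceg
  22 |  33 | efhcceg
  23 |  38 | eg
  24 |  23 | egbdhcehdeefhcceg
  25 |  29 | ehdeefhcceg
  26 |  16 | fgahcgcegbdhcehdeefhcceg
  27 |  34 | fhcceg
  28 |  39 | g
  29 |  17 | gahcgcegbdhcehdeefhcceg
  30 |   7 | gbcaadgcdfgahcgcegbdhcehdeefhcceg
  31 |  24 | gbdhcehdeefhcceg
  32 |  13 | gcdfgahcgcegbdhcehdeefhcceg
  33 |  21 | gcegbdhcehdeefhcceg
  34 |   4 | ghbgbcaadgcdfgahcgcegbdhcehdeefhcceg
  35 |   5 | hbgbcaadgcdfgahcgcegbdhcehdeefhcceg
  36 |  35 | hcceg
  37 |  27 | hcehdeefhcceg
  38 |  19 | hcgcegbdhcehdeefhcceg
  39 |  30 | hdeefhcceg

[10, 1, 11, 3, 18, 2, 8, 25, 6, 9, 36, 14, 37, 22, 28, 20, 0, 31, 15, 12, 26, 32, 33, 38, 23, 29, 16, 34, 39, 17, 7, 24, 13, 21, 4, 5, 35, 27, 19, 30]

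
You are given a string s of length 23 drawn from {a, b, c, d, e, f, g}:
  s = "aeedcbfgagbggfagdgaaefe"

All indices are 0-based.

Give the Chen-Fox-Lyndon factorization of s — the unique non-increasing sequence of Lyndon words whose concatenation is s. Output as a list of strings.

emit factor 1: 'aeedcbfgagbggfagdg' (i=0, period=18)
emit factor 2: 'aaefe' (i=18, period=5)

["aeedcbfgagbggfagdg", "aaefe"]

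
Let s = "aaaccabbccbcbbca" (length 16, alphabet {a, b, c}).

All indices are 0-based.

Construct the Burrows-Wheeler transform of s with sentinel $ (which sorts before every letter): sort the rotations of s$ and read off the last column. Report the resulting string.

ac$acacabcbbcbcab

rank  rotation           last
    0  $aaaccabbccbcbbca  a
    1  a$aaaccabbccbcbbc  c
    2  aaaccabbccbcbbca$  $
    3  aaccabbccbcbbca$a  a
    4  abbccbcbbca$aaacc  c
    5  accabbccbcbbca$aa  a
    6  bbca$aaaccabbccbc  c
    7  bbccbcbbca$aaacca  a
    8  bca$aaaccabbccbcb  b
    9  bcbbca$aaaccabbcc  c
   10  bccbcbbca$aaaccab  b
   11  ca$aaaccabbccbcbb  b
   12  cabbccbcbbca$aaac  c
   13  cbbca$aaaccabbccb  b
   14  cbcbbca$aaaccabbc  c
   15  ccabbccbcbbca$aaa  a
   16  ccbcbbca$aaaccabb  b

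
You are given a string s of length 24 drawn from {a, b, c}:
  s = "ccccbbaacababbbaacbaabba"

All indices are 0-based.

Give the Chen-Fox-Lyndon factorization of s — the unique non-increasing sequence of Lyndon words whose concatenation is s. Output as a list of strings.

["c", "c", "c", "c", "b", "b", "aacababbbaacb", "aabb", "a"]

emit factor 1: 'c' (i=0, period=1)
emit factor 2: 'c' (i=1, period=1)
emit factor 3: 'c' (i=2, period=1)
emit factor 4: 'c' (i=3, period=1)
emit factor 5: 'b' (i=4, period=1)
emit factor 6: 'b' (i=5, period=1)
emit factor 7: 'aacababbbaacb' (i=6, period=13)
emit factor 8: 'aabb' (i=19, period=4)
emit factor 9: 'a' (i=23, period=1)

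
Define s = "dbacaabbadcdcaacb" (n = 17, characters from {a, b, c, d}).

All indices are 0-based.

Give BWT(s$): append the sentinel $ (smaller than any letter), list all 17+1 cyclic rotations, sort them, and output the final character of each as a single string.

rank  rotation            last
    0  $dbacaabbadcdcaacb  b
    1  aabbadcdcaacb$dbac  c
    2  aacb$dbacaabbadcdc  c
    3  abbadcdcaacb$dbaca  a
    4  acaabbadcdcaacb$db  b
    5  acb$dbacaabbadcdca  a
    6  adcdcaacb$dbacaabb  b
    7  b$dbacaabbadcdcaac  c
    8  bacaabbadcdcaacb$d  d
    9  badcdcaacb$dbacaab  b
   10  bbadcdcaacb$dbacaa  a
   11  caabbadcdcaacb$dba  a
   12  caacb$dbacaabbadcd  d
   13  cb$dbacaabbadcdcaa  a
   14  cdcaacb$dbacaabbad  d
   15  dbacaabbadcdcaacb$  $
   16  dcaacb$dbacaabbadc  c
   17  dcdcaacb$dbacaabba  a

bccababcdbaadad$ca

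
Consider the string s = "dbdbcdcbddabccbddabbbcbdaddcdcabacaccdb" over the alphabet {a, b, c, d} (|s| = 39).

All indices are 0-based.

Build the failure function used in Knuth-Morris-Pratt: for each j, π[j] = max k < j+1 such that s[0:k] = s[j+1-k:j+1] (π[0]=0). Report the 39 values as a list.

[0, 0, 1, 2, 0, 1, 0, 0, 1, 1, 0, 0, 0, 0, 0, 1, 1, 0, 0, 0, 0, 0, 0, 1, 0, 1, 1, 0, 1, 0, 0, 0, 0, 0, 0, 0, 0, 1, 2]

π[0] = 0
j=1 s[j]='b': π[1]=0 (border '')
j=2 s[j]='d': π[2]=1 (border 'd')
j=3 s[j]='b': π[3]=2 (border 'db')
j=4 s[j]='c': k: 2→0; π[4]=0 (border '')
j=5 s[j]='d': π[5]=1 (border 'd')
j=6 s[j]='c': k: 1→0; π[6]=0 (border '')
j=7 s[j]='b': π[7]=0 (border '')
j=8 s[j]='d': π[8]=1 (border 'd')
j=9 s[j]='d': k: 1→0; π[9]=1 (border 'd')
j=10 s[j]='a': k: 1→0; π[10]=0 (border '')
j=11 s[j]='b': π[11]=0 (border '')
j=12 s[j]='c': π[12]=0 (border '')
j=13 s[j]='c': π[13]=0 (border '')
j=14 s[j]='b': π[14]=0 (border '')
j=15 s[j]='d': π[15]=1 (border 'd')
j=16 s[j]='d': k: 1→0; π[16]=1 (border 'd')
j=17 s[j]='a': k: 1→0; π[17]=0 (border '')
j=18 s[j]='b': π[18]=0 (border '')
j=19 s[j]='b': π[19]=0 (border '')
j=20 s[j]='b': π[20]=0 (border '')
j=21 s[j]='c': π[21]=0 (border '')
j=22 s[j]='b': π[22]=0 (border '')
j=23 s[j]='d': π[23]=1 (border 'd')
j=24 s[j]='a': k: 1→0; π[24]=0 (border '')
j=25 s[j]='d': π[25]=1 (border 'd')
j=26 s[j]='d': k: 1→0; π[26]=1 (border 'd')
j=27 s[j]='c': k: 1→0; π[27]=0 (border '')
j=28 s[j]='d': π[28]=1 (border 'd')
j=29 s[j]='c': k: 1→0; π[29]=0 (border '')
j=30 s[j]='a': π[30]=0 (border '')
j=31 s[j]='b': π[31]=0 (border '')
j=32 s[j]='a': π[32]=0 (border '')
j=33 s[j]='c': π[33]=0 (border '')
j=34 s[j]='a': π[34]=0 (border '')
j=35 s[j]='c': π[35]=0 (border '')
j=36 s[j]='c': π[36]=0 (border '')
j=37 s[j]='d': π[37]=1 (border 'd')
j=38 s[j]='b': π[38]=2 (border 'db')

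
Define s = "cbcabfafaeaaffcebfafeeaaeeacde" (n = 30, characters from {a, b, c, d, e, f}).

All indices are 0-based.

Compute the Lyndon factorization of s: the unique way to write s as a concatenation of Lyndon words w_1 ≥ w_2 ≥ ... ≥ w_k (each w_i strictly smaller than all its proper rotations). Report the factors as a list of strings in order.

emit factor 1: 'c' (i=0, period=1)
emit factor 2: 'bc' (i=1, period=2)
emit factor 3: 'abfafae' (i=3, period=7)
emit factor 4: 'aaffcebfafee' (i=10, period=12)
emit factor 5: 'aaeeacde' (i=22, period=8)

["c", "bc", "abfafae", "aaffcebfafee", "aaeeacde"]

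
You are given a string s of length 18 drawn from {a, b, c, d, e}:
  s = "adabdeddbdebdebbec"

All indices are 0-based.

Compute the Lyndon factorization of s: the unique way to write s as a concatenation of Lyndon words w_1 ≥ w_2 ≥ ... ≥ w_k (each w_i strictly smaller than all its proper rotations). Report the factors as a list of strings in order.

emit factor 1: 'ad' (i=0, period=2)
emit factor 2: 'abdeddbdebdebbec' (i=2, period=16)

["ad", "abdeddbdebdebbec"]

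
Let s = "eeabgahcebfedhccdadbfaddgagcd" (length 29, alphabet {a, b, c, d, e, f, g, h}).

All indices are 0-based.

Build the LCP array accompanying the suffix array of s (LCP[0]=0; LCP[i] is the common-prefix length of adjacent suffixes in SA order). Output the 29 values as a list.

rank→(start, suffix):
  0 → (2, 'abgahcebfedhccdadbfaddgagcd')
  1 → (17, 'adbfaddgagcd')
  2 → (21, 'addgagcd')
  3 → (25, 'agcd')
  4 → (5, 'ahcebfedhccdadbfaddgagcd')
  5 → (19, 'bfaddgagcd')
  6 → (9, 'bfedhccdadbfaddgagcd')
  7 → (3, 'bgahcebfedhccdadbfaddgagcd')
  8 → (14, 'ccdadbfaddgagcd')
  9 → (27, 'cd')
  10 → (15, 'cdadbfaddgagcd')
  11 → (7, 'cebfedhccdadbfaddgagcd')
  12 → (28, 'd')
  13 → (16, 'dadbfaddgagcd')
  14 → (18, 'dbfaddgagcd')
  15 → (22, 'ddgagcd')
  16 → (23, 'dgagcd')
  17 → (12, 'dhccdadbfaddgagcd')
  18 → (1, 'eabgahcebfedhccdadbfaddgagcd')
  19 → (8, 'ebfedhccdadbfaddgagcd')
  20 → (11, 'edhccdadbfaddgagcd')
  21 → (0, 'eeabgahcebfedhccdadbfaddgagcd')
  22 → (20, 'faddgagcd')
  23 → (10, 'fedhccdadbfaddgagcd')
  24 → (24, 'gagcd')
  25 → (4, 'gahcebfedhccdadbfaddgagcd')
  26 → (26, 'gcd')
  27 → (13, 'hccdadbfaddgagcd')
  28 → (6, 'hcebfedhccdadbfaddgagcd')

SA = [2, 17, 21, 25, 5, 19, 9, 3, 14, 27, 15, 7, 28, 16, 18, 22, 23, 12, 1, 8, 11, 0, 20, 10, 24, 4, 26, 13, 6]
[i] adj suffixes → lcp
  [1] 2/17 → 1 ('a')
  [2] 17/21 → 2 ('ad')
  [3] 21/25 → 1 ('a')
  [4] 25/5 → 1 ('a')
  [5] 5/19 → 0 ('')
  [6] 19/9 → 2 ('bf')
  [7] 9/3 → 1 ('b')
  [8] 3/14 → 0 ('')
  [9] 14/27 → 1 ('c')
  [10] 27/15 → 2 ('cd')
  [11] 15/7 → 1 ('c')
  [12] 7/28 → 0 ('')
  [13] 28/16 → 1 ('d')
  [14] 16/18 → 1 ('d')
  [15] 18/22 → 1 ('d')
  [16] 22/23 → 1 ('d')
  [17] 23/12 → 1 ('d')
  [18] 12/1 → 0 ('')
  [19] 1/8 → 1 ('e')
  [20] 8/11 → 1 ('e')
  [21] 11/0 → 1 ('e')
  [22] 0/20 → 0 ('')
  [23] 20/10 → 1 ('f')
  [24] 10/24 → 0 ('')
  [25] 24/4 → 2 ('ga')
  [26] 4/26 → 1 ('g')
  [27] 26/13 → 0 ('')
  [28] 13/6 → 2 ('hc')

[0, 1, 2, 1, 1, 0, 2, 1, 0, 1, 2, 1, 0, 1, 1, 1, 1, 1, 0, 1, 1, 1, 0, 1, 0, 2, 1, 0, 2]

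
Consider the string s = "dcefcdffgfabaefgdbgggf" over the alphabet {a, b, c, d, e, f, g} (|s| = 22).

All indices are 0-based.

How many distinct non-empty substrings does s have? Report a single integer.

sorted suffixes:
  #0 SA[0]=10  'abaefgdbgggf'
  #1 SA[1]=12  'aefgdbgggf'
  #2 SA[2]=11  'baefgdbgggf'
  #3 SA[3]=17  'bgggf'
  #4 SA[4]=4  'cdffgfabaefgdbgggf'
  #5 SA[5]=1  'cefcdffgfabaefgdbgggf'
  #6 SA[6]=16  'dbgggf'
  #7 SA[7]=0  'dcefcdffgfabaefgdbgggf'
  #8 SA[8]=5  'dffgfabaefgdbgggf'
  #9 SA[9]=2  'efcdffgfabaefgdbgggf'
  #10 SA[10]=13  'efgdbgggf'
  #11 SA[11]=21  'f'
  #12 SA[12]=9  'fabaefgdbgggf'
  #13 SA[13]=3  'fcdffgfabaefgdbgggf'
  #14 SA[14]=6  'ffgfabaefgdbgggf'
  #15 SA[15]=14  'fgdbgggf'
  #16 SA[16]=7  'fgfabaefgdbgggf'
  #17 SA[17]=15  'gdbgggf'
  #18 SA[18]=20  'gf'
  #19 SA[19]=8  'gfabaefgdbgggf'
  #20 SA[20]=19  'ggf'
  #21 SA[21]=18  'gggf'

SA = [10, 12, 11, 17, 4, 1, 16, 0, 5, 2, 13, 21, 9, 3, 6, 14, 7, 15, 20, 8, 19, 18]
[i] adj suffixes → lcp
  [1] 10/12 → 1 ('a')
  [2] 12/11 → 0 ('')
  [3] 11/17 → 1 ('b')
  [4] 17/4 → 0 ('')
  [5] 4/1 → 1 ('c')
  [6] 1/16 → 0 ('')
  [7] 16/0 → 1 ('d')
  [8] 0/5 → 1 ('d')
  [9] 5/2 → 0 ('')
  [10] 2/13 → 2 ('ef')
  [11] 13/21 → 0 ('')
  [12] 21/9 → 1 ('f')
  [13] 9/3 → 1 ('f')
  [14] 3/6 → 1 ('f')
  [15] 6/14 → 1 ('f')
  [16] 14/7 → 2 ('fg')
  [17] 7/15 → 0 ('')
  [18] 15/20 → 1 ('g')
  [19] 20/8 → 2 ('gf')
  [20] 8/19 → 1 ('g')
  [21] 19/18 → 2 ('gg')

n(n+1)/2 = 22·23/2 = 253
Σ LCP = 0 + 1 + 0 + 1 + 0 + 1 + 0 + 1 + 1 + 0 + 2 + 0 + 1 + 1 + 1 + 1 + 2 + 0 + 1 + 2 + 1 + 2 = 19
distinct = 253 − 19 = 234

234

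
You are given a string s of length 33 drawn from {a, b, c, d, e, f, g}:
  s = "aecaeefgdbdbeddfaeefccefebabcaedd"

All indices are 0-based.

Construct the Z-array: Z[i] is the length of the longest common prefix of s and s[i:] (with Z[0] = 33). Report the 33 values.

Z[0]=33
i=1: outside box; Z[1]=0
i=2: outside box; Z[2]=0
i=3: outside box; Z[3]=2 extend→box=[3,5)
i=4: min(r-i=1, Z[1]=0)=0; Z[4]=0
i=5: outside box; Z[5]=0
i=6: outside box; Z[6]=0
i=7: outside box; Z[7]=0
i=8: outside box; Z[8]=0
i=9: outside box; Z[9]=0
i=10: outside box; Z[10]=0
i=11: outside box; Z[11]=0
i=12: outside box; Z[12]=0
i=13: outside box; Z[13]=0
i=14: outside box; Z[14]=0
i=15: outside box; Z[15]=0
i=16: outside box; Z[16]=2 extend→box=[16,18)
i=17: min(r-i=1, Z[1]=0)=0; Z[17]=0
i=18: outside box; Z[18]=0
i=19: outside box; Z[19]=0
i=20: outside box; Z[20]=0
i=21: outside box; Z[21]=0
i=22: outside box; Z[22]=0
i=23: outside box; Z[23]=0
i=24: outside box; Z[24]=0
i=25: outside box; Z[25]=0
i=26: outside box; Z[26]=1 extend→box=[26,27)
i=27: outside box; Z[27]=0
i=28: outside box; Z[28]=0
i=29: outside box; Z[29]=2 extend→box=[29,31)
i=30: min(r-i=1, Z[1]=0)=0; Z[30]=0
i=31: outside box; Z[31]=0
i=32: outside box; Z[32]=0

[33, 0, 0, 2, 0, 0, 0, 0, 0, 0, 0, 0, 0, 0, 0, 0, 2, 0, 0, 0, 0, 0, 0, 0, 0, 0, 1, 0, 0, 2, 0, 0, 0]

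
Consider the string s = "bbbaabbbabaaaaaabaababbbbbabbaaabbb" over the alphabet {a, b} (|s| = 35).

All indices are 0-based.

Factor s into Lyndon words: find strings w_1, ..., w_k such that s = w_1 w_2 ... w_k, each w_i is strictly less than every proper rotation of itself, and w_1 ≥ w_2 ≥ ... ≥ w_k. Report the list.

emit factor 1: 'b' (i=0, period=1)
emit factor 2: 'b' (i=1, period=1)
emit factor 3: 'b' (i=2, period=1)
emit factor 4: 'aabbbab' (i=3, period=7)
emit factor 5: 'aaaaaabaababbbbbabbaaabbb' (i=10, period=25)

["b", "b", "b", "aabbbab", "aaaaaabaababbbbbabbaaabbb"]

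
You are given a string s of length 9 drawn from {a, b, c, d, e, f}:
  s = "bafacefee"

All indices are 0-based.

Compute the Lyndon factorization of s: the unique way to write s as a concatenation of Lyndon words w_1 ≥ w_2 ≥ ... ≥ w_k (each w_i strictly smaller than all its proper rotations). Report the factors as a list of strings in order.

["b", "af", "acefee"]

emit factor 1: 'b' (i=0, period=1)
emit factor 2: 'af' (i=1, period=2)
emit factor 3: 'acefee' (i=3, period=6)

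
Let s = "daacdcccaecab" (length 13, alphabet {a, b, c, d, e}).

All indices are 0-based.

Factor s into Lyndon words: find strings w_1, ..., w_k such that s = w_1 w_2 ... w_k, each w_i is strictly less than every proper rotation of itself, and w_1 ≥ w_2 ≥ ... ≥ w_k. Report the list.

emit factor 1: 'd' (i=0, period=1)
emit factor 2: 'aacdcccaecab' (i=1, period=12)

["d", "aacdcccaecab"]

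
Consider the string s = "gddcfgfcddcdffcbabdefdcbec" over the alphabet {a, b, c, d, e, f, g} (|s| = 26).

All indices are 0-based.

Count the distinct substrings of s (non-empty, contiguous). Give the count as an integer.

rank | idx | suffix
   0 |  16 | abdefdcbec
   1 |  15 | babdefdcbec
   2 |  17 | bdefdcbec
   3 |  23 | bec
   4 |  25 | c
   5 |  14 | cbabdefdcbec
   6 |  22 | cbec
   7 |   7 | cddcdffcbabdefdcbec
   8 |  10 | cdffcbabdefdcbec
   9 |   3 | cfgfcddcdffcbabdefdcbec
  10 |  21 | dcbec
  11 |   9 | dcdffcbabdefdcbec
  12 |   2 | dcfgfcddcdffcbabdefdcbec
  13 |   8 | ddcdffcbabdefdcbec
  14 |   1 | ddcfgfcddcdffcbabdefdcbec
  15 |  18 | defdcbec
  16 |  11 | dffcbabdefdcbec
  17 |  24 | ec
  18 |  19 | efdcbec
  19 |  13 | fcbabdefdcbec
  20 |   6 | fcddcdffcbabdefdcbec
  21 |  20 | fdcbec
  22 |  12 | ffcbabdefdcbec
  23 |   4 | fgfcddcdffcbabdefdcbec
  24 |   0 | gddcfgfcddcdffcbabdefdcbec
  25 |   5 | gfcddcdffcbabdefdcbec

SA = [16, 15, 17, 23, 25, 14, 22, 7, 10, 3, 21, 9, 2, 8, 1, 18, 11, 24, 19, 13, 6, 20, 12, 4, 0, 5]
[i] adj suffixes → lcp
  [1] 16/15 → 0 ('')
  [2] 15/17 → 1 ('b')
  [3] 17/23 → 1 ('b')
  [4] 23/25 → 0 ('')
  [5] 25/14 → 1 ('c')
  [6] 14/22 → 2 ('cb')
  [7] 22/7 → 1 ('c')
  [8] 7/10 → 2 ('cd')
  [9] 10/3 → 1 ('c')
  [10] 3/21 → 0 ('')
  [11] 21/9 → 2 ('dc')
  [12] 9/2 → 2 ('dc')
  [13] 2/8 → 1 ('d')
  [14] 8/1 → 3 ('ddc')
  [15] 1/18 → 1 ('d')
  [16] 18/11 → 1 ('d')
  [17] 11/24 → 0 ('')
  [18] 24/19 → 1 ('e')
  [19] 19/13 → 0 ('')
  [20] 13/6 → 2 ('fc')
  [21] 6/20 → 1 ('f')
  [22] 20/12 → 1 ('f')
  [23] 12/4 → 1 ('f')
  [24] 4/0 → 0 ('')
  [25] 0/5 → 1 ('g')

n(n+1)/2 = 26·27/2 = 351
Σ LCP = 0 + 0 + 1 + 1 + 0 + 1 + 2 + 1 + 2 + 1 + 0 + 2 + 2 + 1 + 3 + 1 + 1 + 0 + 1 + 0 + 2 + 1 + 1 + 1 + 0 + 1 = 26
distinct = 351 − 26 = 325

325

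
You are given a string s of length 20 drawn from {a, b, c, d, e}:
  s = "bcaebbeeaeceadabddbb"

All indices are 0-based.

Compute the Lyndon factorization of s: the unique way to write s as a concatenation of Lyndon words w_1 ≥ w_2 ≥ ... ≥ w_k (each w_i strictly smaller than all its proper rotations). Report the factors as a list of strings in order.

emit factor 1: 'bc' (i=0, period=2)
emit factor 2: 'aebbeeaece' (i=2, period=10)
emit factor 3: 'ad' (i=12, period=2)
emit factor 4: 'abddbb' (i=14, period=6)

["bc", "aebbeeaece", "ad", "abddbb"]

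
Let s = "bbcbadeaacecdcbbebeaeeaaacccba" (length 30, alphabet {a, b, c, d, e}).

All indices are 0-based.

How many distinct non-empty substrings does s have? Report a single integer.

426

rank→(start, suffix):
  0 → (29, 'a')
  1 → (22, 'aaacccba')
  2 → (23, 'aacccba')
  3 → (7, 'aacecdcbbebeaeeaaacccba')
  4 → (24, 'acccba')
  5 → (8, 'acecdcbbebeaeeaaacccba')
  6 → (4, 'adeaacecdcbbebeaeeaaacccba')
  7 → (19, 'aeeaaacccba')
  8 → (28, 'ba')
  9 → (3, 'badeaacecdcbbebeaeeaaacccba')
  10 → (0, 'bbcbadeaacecdcbbebeaeeaaacccba')
  11 → (14, 'bbebeaeeaaacccba')
  12 → (1, 'bcbadeaacecdcbbebeaeeaaacccba')
  13 → (17, 'beaeeaaacccba')
  14 → (15, 'bebeaeeaaacccba')
  15 → (27, 'cba')
  16 → (2, 'cbadeaacecdcbbebeaeeaaacccba')
  17 → (13, 'cbbebeaeeaaacccba')
  18 → (26, 'ccba')
  19 → (25, 'cccba')
  20 → (11, 'cdcbbebeaeeaaacccba')
  21 → (9, 'cecdcbbebeaeeaaacccba')
  22 → (12, 'dcbbebeaeeaaacccba')
  23 → (5, 'deaacecdcbbebeaeeaaacccba')
  24 → (21, 'eaaacccba')
  25 → (6, 'eaacecdcbbebeaeeaaacccba')
  26 → (18, 'eaeeaaacccba')
  27 → (16, 'ebeaeeaaacccba')
  28 → (10, 'ecdcbbebeaeeaaacccba')
  29 → (20, 'eeaaacccba')

SA = [29, 22, 23, 7, 24, 8, 4, 19, 28, 3, 0, 14, 1, 17, 15, 27, 2, 13, 26, 25, 11, 9, 12, 5, 21, 6, 18, 16, 10, 20]
i: (SA[i-1],SA[i]) lcp shared
  1: (29,22) 1 'a'
  2: (22,23) 2 'aa'
  3: (23,7) 3 'aac'
  4: (7,24) 1 'a'
  5: (24,8) 2 'ac'
  6: (8,4) 1 'a'
  7: (4,19) 1 'a'
  8: (19,28) 0 ''
  9: (28,3) 2 'ba'
  10: (3,0) 1 'b'
  11: (0,14) 2 'bb'
  12: (14,1) 1 'b'
  13: (1,17) 1 'b'
  14: (17,15) 2 'be'
  15: (15,27) 0 ''
  16: (27,2) 3 'cba'
  17: (2,13) 2 'cb'
  18: (13,26) 1 'c'
  19: (26,25) 2 'cc'
  20: (25,11) 1 'c'
  21: (11,9) 1 'c'
  22: (9,12) 0 ''
  23: (12,5) 1 'd'
  24: (5,21) 0 ''
  25: (21,6) 3 'eaa'
  26: (6,18) 2 'ea'
  27: (18,16) 1 'e'
  28: (16,10) 1 'e'
  29: (10,20) 1 'e'

n(n+1)/2 = 30·31/2 = 465
Σ LCP = 0 + 1 + 2 + 3 + 1 + 2 + 1 + 1 + 0 + 2 + 1 + 2 + 1 + 1 + 2 + 0 + 3 + 2 + 1 + 2 + 1 + 1 + 0 + 1 + 0 + 3 + 2 + 1 + 1 + 1 = 39
distinct = 465 − 39 = 426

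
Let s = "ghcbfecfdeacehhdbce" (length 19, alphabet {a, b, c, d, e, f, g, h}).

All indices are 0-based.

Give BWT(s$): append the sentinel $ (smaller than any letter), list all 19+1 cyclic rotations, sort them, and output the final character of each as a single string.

rank  rotation              last
    0  $ghcbfecfdeacehhdbce  e
    1  acehhdbce$ghcbfecfde  e
    2  bce$ghcbfecfdeacehhd  d
    3  bfecfdeacehhdbce$ghc  c
    4  cbfecfdeacehhdbce$gh  h
    5  ce$ghcbfecfdeacehhdb  b
    6  cehhdbce$ghcbfecfdea  a
    7  cfdeacehhdbce$ghcbfe  e
    8  dbce$ghcbfecfdeacehh  h
    9  deacehhdbce$ghcbfecf  f
   10  e$ghcbfecfdeacehhdbc  c
   11  eacehhdbce$ghcbfecfd  d
   12  ecfdeacehhdbce$ghcbf  f
   13  ehhdbce$ghcbfecfdeac  c
   14  fdeacehhdbce$ghcbfec  c
   15  fecfdeacehhdbce$ghcb  b
   16  ghcbfecfdeacehhdbce$  $
   17  hcbfecfdeacehhdbce$g  g
   18  hdbce$ghcbfecfdeaceh  h
   19  hhdbce$ghcbfecfdeace  e

eedchbaehfcdfccb$ghe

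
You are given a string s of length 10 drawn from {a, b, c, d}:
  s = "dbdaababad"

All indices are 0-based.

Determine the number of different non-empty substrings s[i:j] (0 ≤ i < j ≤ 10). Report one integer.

45

rank | idx | suffix
   0 |   3 | aababad
   1 |   4 | ababad
   2 |   6 | abad
   3 |   8 | ad
   4 |   5 | babad
   5 |   7 | bad
   6 |   1 | bdaababad
   7 |   9 | d
   8 |   2 | daababad
   9 |   0 | dbdaababad

SA = [3, 4, 6, 8, 5, 7, 1, 9, 2, 0]
rank  pair      lcp
   1  s[3:],s[4:]  1  'a'
   2  s[4:],s[6:]  3  'aba'
   3  s[6:],s[8:]  1  'a'
   4  s[8:],s[5:]  0  ''
   5  s[5:],s[7:]  2  'ba'
   6  s[7:],s[1:]  1  'b'
   7  s[1:],s[9:]  0  ''
   8  s[9:],s[2:]  1  'd'
   9  s[2:],s[0:]  1  'd'

n(n+1)/2 = 10·11/2 = 55
Σ LCP = 0 + 1 + 3 + 1 + 0 + 2 + 1 + 0 + 1 + 1 = 10
distinct = 55 − 10 = 45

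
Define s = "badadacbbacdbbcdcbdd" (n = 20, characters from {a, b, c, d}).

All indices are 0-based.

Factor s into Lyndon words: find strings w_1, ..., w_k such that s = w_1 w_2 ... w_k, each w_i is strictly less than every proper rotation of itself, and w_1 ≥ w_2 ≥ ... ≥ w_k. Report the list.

["b", "ad", "ad", "acbbacdbbcdcbdd"]

emit factor 1: 'b' (i=0, period=1)
emit factor 2: 'ad' (i=1, period=2)
emit factor 3: 'ad' (i=3, period=2)
emit factor 4: 'acbbacdbbcdcbdd' (i=5, period=15)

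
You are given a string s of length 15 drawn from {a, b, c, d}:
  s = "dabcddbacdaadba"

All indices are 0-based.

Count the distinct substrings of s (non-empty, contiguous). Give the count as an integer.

104

sorted suffixes:
  #0 SA[0]=14  'a'
  #1 SA[1]=10  'aadba'
  #2 SA[2]=1  'abcddbacdaadba'
  #3 SA[3]=7  'acdaadba'
  #4 SA[4]=11  'adba'
  #5 SA[5]=13  'ba'
  #6 SA[6]=6  'bacdaadba'
  #7 SA[7]=2  'bcddbacdaadba'
  #8 SA[8]=8  'cdaadba'
  #9 SA[9]=3  'cddbacdaadba'
  #10 SA[10]=9  'daadba'
  #11 SA[11]=0  'dabcddbacdaadba'
  #12 SA[12]=12  'dba'
  #13 SA[13]=5  'dbacdaadba'
  #14 SA[14]=4  'ddbacdaadba'

SA = [14, 10, 1, 7, 11, 13, 6, 2, 8, 3, 9, 0, 12, 5, 4]
[i] adj suffixes → lcp
  [1] 14/10 → 1 ('a')
  [2] 10/1 → 1 ('a')
  [3] 1/7 → 1 ('a')
  [4] 7/11 → 1 ('a')
  [5] 11/13 → 0 ('')
  [6] 13/6 → 2 ('ba')
  [7] 6/2 → 1 ('b')
  [8] 2/8 → 0 ('')
  [9] 8/3 → 2 ('cd')
  [10] 3/9 → 0 ('')
  [11] 9/0 → 2 ('da')
  [12] 0/12 → 1 ('d')
  [13] 12/5 → 3 ('dba')
  [14] 5/4 → 1 ('d')

n(n+1)/2 = 15·16/2 = 120
Σ LCP = 0 + 1 + 1 + 1 + 1 + 0 + 2 + 1 + 0 + 2 + 0 + 2 + 1 + 3 + 1 = 16
distinct = 120 − 16 = 104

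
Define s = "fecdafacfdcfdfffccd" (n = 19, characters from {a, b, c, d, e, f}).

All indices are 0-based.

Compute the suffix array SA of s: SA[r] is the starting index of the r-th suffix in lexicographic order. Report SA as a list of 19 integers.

rank | idx | suffix
   0 |   6 | acfdcfdfffccd
   1 |   4 | afacfdcfdfffccd
   2 |  16 | ccd
   3 |  17 | cd
   4 |   2 | cdafacfdcfdfffccd
   5 |   7 | cfdcfdfffccd
   6 |  10 | cfdfffccd
   7 |  18 | d
   8 |   3 | dafacfdcfdfffccd
   9 |   9 | dcfdfffccd
  10 |  12 | dfffccd
  11 |   1 | ecdafacfdcfdfffccd
  12 |   5 | facfdcfdfffccd
  13 |  15 | fccd
  14 |   8 | fdcfdfffccd
  15 |  11 | fdfffccd
  16 |   0 | fecdafacfdcfdfffccd
  17 |  14 | ffccd
  18 |  13 | fffccd

[6, 4, 16, 17, 2, 7, 10, 18, 3, 9, 12, 1, 5, 15, 8, 11, 0, 14, 13]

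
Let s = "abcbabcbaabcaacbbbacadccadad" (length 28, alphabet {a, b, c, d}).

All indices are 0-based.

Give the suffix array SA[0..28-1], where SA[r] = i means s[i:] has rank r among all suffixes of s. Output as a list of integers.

[8, 12, 9, 4, 0, 18, 13, 26, 24, 20, 7, 3, 17, 16, 15, 10, 5, 1, 11, 23, 19, 6, 2, 14, 22, 27, 25, 21]

rank→(start, suffix):
  0 → (8, 'aabcaacbbbacadccadad')
  1 → (12, 'aacbbbacadccadad')
  2 → (9, 'abcaacbbbacadccadad')
  3 → (4, 'abcbaabcaacbbbacadccadad')
  4 → (0, 'abcbabcbaabcaacbbbacadccadad')
  5 → (18, 'acadccadad')
  6 → (13, 'acbbbacadccadad')
  7 → (26, 'ad')
  8 → (24, 'adad')
  9 → (20, 'adccadad')
  10 → (7, 'baabcaacbbbacadccadad')
  11 → (3, 'babcbaabcaacbbbacadccadad')
  12 → (17, 'bacadccadad')
  13 → (16, 'bbacadccadad')
  14 → (15, 'bbbacadccadad')
  15 → (10, 'bcaacbbbacadccadad')
  16 → (5, 'bcbaabcaacbbbacadccadad')
  17 → (1, 'bcbabcbaabcaacbbbacadccadad')
  18 → (11, 'caacbbbacadccadad')
  19 → (23, 'cadad')
  20 → (19, 'cadccadad')
  21 → (6, 'cbaabcaacbbbacadccadad')
  22 → (2, 'cbabcbaabcaacbbbacadccadad')
  23 → (14, 'cbbbacadccadad')
  24 → (22, 'ccadad')
  25 → (27, 'd')
  26 → (25, 'dad')
  27 → (21, 'dccadad')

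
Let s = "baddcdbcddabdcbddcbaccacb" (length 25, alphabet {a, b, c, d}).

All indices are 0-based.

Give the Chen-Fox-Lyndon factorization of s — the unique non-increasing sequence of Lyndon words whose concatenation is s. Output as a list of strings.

["b", "addcdbcdd", "abdcbddcbaccacb"]

emit factor 1: 'b' (i=0, period=1)
emit factor 2: 'addcdbcdd' (i=1, period=9)
emit factor 3: 'abdcbddcbaccacb' (i=10, period=15)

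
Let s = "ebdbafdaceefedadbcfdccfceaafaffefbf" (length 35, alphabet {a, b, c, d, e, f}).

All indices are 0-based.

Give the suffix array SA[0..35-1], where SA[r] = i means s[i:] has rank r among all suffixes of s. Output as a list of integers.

sorted suffixes:
  #0 SA[0]=25  'aafaffefbf'
  #1 SA[1]=7  'aceefedadbcfdccfceaafaffefbf'
  #2 SA[2]=14  'adbcfdccfceaafaffefbf'
  #3 SA[3]=26  'afaffefbf'
  #4 SA[4]=4  'afdaceefedadbcfdccfceaafaffefbf'
  #5 SA[5]=28  'affefbf'
  #6 SA[6]=3  'bafdaceefedadbcfdccfceaafaffefbf'
  #7 SA[7]=16  'bcfdccfceaafaffefbf'
  #8 SA[8]=1  'bdbafdaceefedadbcfdccfceaafaffefbf'
  #9 SA[9]=33  'bf'
  #10 SA[10]=20  'ccfceaafaffefbf'
  #11 SA[11]=23  'ceaafaffefbf'
  #12 SA[12]=8  'ceefedadbcfdccfceaafaffefbf'
  #13 SA[13]=21  'cfceaafaffefbf'
  #14 SA[14]=17  'cfdccfceaafaffefbf'
  #15 SA[15]=6  'daceefedadbcfdccfceaafaffefbf'
  #16 SA[16]=13  'dadbcfdccfceaafaffefbf'
  #17 SA[17]=2  'dbafdaceefedadbcfdccfceaafaffefbf'
  #18 SA[18]=15  'dbcfdccfceaafaffefbf'
  #19 SA[19]=19  'dccfceaafaffefbf'
  #20 SA[20]=24  'eaafaffefbf'
  #21 SA[21]=0  'ebdbafdaceefedadbcfdccfceaafaffefbf'
  #22 SA[22]=12  'edadbcfdccfceaafaffefbf'
  #23 SA[23]=9  'eefedadbcfdccfceaafaffefbf'
  #24 SA[24]=31  'efbf'
  #25 SA[25]=10  'efedadbcfdccfceaafaffefbf'
  #26 SA[26]=34  'f'
  #27 SA[27]=27  'faffefbf'
  #28 SA[28]=32  'fbf'
  #29 SA[29]=22  'fceaafaffefbf'
  #30 SA[30]=5  'fdaceefedadbcfdccfceaafaffefbf'
  #31 SA[31]=18  'fdccfceaafaffefbf'
  #32 SA[32]=11  'fedadbcfdccfceaafaffefbf'
  #33 SA[33]=30  'fefbf'
  #34 SA[34]=29  'ffefbf'

[25, 7, 14, 26, 4, 28, 3, 16, 1, 33, 20, 23, 8, 21, 17, 6, 13, 2, 15, 19, 24, 0, 12, 9, 31, 10, 34, 27, 32, 22, 5, 18, 11, 30, 29]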